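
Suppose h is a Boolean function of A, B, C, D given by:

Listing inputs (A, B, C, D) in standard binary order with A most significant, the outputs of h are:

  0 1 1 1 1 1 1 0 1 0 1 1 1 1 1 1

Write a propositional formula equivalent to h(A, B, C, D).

There are just 3 zero rows: (0,0,0,0), (0,1,1,1), (1,0,0,1). Their minterms are ¬A·¬B·¬C·¬D, ¬A·B·C·D, A·¬B·¬C·D; the OR of those covers precisely the 0-outputs, and negating it yields h.

h(A, B, C, D) = not (((((not A and not B) and not C) and not D) or (((not A and B) and C) and D)) or (((A and not B) and not C) and D))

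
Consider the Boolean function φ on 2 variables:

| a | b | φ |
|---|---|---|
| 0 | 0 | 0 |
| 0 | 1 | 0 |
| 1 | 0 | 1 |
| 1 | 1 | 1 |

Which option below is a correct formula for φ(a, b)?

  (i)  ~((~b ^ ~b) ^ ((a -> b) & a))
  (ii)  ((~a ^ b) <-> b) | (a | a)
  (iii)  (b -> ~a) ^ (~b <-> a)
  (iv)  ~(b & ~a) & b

(i): at (0,0) it gives 1, but φ = 0 — eliminated.
(iii): at (0,0) it gives 1, but φ = 0 — eliminated.
(iv): at (1,0) it gives 0, but φ = 1 — eliminated.
(ii) is the remaining candidate, and it agrees with φ on all 4 inputs.

ii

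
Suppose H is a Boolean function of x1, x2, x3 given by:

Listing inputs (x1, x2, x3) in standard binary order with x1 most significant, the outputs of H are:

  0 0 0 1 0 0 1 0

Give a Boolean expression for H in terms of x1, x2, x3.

The 1-rows are (0,1,1), (1,1,0). Each contributes one minterm — ¬x1·x2·x3; x1·x2·¬x3 — and their disjunction is a sum-of-products form of H.

H(x1, x2, x3) = ((¬x1 ∧ x2) ∧ x3) ∨ ((x1 ∧ x2) ∧ ¬x3)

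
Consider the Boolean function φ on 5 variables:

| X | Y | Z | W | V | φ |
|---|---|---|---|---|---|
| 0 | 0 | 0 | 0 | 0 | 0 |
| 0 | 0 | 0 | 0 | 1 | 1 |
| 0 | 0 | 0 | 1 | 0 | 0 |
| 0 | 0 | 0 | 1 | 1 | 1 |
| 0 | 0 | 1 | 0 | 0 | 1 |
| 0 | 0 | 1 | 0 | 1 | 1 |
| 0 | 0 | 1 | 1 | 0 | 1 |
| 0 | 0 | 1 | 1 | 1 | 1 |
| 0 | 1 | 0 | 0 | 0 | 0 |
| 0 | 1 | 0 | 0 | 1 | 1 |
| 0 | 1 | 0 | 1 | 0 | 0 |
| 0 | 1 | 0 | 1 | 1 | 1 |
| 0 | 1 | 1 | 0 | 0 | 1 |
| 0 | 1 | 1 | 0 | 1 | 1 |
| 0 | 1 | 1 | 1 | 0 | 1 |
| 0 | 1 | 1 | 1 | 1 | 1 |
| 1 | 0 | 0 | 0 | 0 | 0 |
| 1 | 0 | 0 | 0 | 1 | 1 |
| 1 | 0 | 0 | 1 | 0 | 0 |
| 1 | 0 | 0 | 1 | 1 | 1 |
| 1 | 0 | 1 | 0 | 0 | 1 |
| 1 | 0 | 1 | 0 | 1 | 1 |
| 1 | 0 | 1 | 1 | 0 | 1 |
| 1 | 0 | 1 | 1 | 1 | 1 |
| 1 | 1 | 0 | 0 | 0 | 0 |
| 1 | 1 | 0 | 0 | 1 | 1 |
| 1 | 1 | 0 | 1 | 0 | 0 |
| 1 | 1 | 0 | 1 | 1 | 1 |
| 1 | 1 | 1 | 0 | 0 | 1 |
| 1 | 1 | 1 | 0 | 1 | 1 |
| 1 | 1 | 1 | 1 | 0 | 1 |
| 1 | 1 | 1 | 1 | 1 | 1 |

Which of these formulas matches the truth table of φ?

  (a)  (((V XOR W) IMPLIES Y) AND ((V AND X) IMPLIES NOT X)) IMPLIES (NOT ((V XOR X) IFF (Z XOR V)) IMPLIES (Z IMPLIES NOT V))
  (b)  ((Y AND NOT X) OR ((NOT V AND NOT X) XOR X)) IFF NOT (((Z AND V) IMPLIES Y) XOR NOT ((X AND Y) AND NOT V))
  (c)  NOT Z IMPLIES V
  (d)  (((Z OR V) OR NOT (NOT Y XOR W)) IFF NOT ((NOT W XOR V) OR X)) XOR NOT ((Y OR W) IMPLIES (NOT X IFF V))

c

(a) fails at (0,0,0,0,0): the formula yields 1, φ is 0.
(b) fails at (0,0,0,0,0): the formula yields 1, φ is 0.
(d) fails at (0,0,0,0,0): the formula yields 1, φ is 0.
Only (c) survives; checking it on all 32 rows confirms it matches φ.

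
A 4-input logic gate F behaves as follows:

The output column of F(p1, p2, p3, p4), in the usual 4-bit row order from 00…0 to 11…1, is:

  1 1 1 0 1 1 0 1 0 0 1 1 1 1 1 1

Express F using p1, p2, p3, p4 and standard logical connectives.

There are just 4 zero rows: (0,0,1,1), (0,1,1,0), (1,0,0,0), (1,0,0,1). Their minterms are ¬p1·¬p2·p3·p4, ¬p1·p2·p3·¬p4, p1·¬p2·¬p3·¬p4, p1·¬p2·¬p3·p4; the OR of those covers precisely the 0-outputs, and negating it yields F.

F(p1, p2, p3, p4) = NOT ((((((NOT p1 AND NOT p2) AND p3) AND p4) OR (((NOT p1 AND p2) AND p3) AND NOT p4)) OR (((p1 AND NOT p2) AND NOT p3) AND NOT p4)) OR (((p1 AND NOT p2) AND NOT p3) AND p4))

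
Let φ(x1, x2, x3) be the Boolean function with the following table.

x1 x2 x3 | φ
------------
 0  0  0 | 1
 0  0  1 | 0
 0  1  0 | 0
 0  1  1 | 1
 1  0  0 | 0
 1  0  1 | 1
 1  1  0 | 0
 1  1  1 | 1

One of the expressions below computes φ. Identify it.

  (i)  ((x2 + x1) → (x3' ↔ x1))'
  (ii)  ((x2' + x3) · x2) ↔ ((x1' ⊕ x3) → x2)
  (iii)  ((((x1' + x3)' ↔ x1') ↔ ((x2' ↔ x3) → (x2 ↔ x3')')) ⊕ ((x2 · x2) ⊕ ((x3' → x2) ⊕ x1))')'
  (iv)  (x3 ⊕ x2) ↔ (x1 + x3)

ii

(i) disagrees with φ on (0,0,0) (formula → 0, table → 1); rule it out.
(iii) disagrees with φ on (0,0,0) (formula → 0, table → 1); rule it out.
(iv) disagrees with φ on (0,0,1) (formula → 1, table → 0); rule it out.
(ii) is the remaining candidate, and it agrees with φ on all 8 inputs.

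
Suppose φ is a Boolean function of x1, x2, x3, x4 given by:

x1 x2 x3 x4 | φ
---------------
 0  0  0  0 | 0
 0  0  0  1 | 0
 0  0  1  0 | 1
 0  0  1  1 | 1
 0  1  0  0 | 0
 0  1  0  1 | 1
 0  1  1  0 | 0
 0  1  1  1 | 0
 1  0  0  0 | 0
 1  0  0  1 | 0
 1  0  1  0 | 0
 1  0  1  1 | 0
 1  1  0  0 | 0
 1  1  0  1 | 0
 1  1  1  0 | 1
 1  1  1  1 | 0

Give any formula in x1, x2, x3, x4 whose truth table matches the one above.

φ(x1, x2, x3, x4) = (((((~x1 & ~x2) & x3) & ~x4) | (((~x1 & ~x2) & x3) & x4)) | (((~x1 & x2) & ~x3) & x4)) | (((x1 & x2) & x3) & ~x4)

The 1-rows are (0,0,1,0), (0,0,1,1), (0,1,0,1), (1,1,1,0). Each contributes one minterm — ¬x1·¬x2·x3·¬x4; ¬x1·¬x2·x3·x4; ¬x1·x2·¬x3·x4; x1·x2·x3·¬x4 — and their disjunction is a sum-of-products form of φ.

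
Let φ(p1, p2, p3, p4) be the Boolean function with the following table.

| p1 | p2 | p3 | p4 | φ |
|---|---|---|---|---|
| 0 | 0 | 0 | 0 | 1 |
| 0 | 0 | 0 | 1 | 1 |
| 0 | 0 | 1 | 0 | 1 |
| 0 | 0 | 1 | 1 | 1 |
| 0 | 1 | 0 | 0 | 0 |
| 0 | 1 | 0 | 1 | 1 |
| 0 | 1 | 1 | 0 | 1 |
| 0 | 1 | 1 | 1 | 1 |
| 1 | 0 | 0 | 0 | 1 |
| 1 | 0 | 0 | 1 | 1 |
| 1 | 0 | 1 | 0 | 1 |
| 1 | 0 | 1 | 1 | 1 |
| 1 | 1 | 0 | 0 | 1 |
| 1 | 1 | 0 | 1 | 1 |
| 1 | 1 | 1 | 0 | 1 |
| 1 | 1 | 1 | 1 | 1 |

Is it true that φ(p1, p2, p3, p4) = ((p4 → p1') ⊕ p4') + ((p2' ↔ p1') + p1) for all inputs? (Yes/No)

No

Evaluate ((p4 → p1') ⊕ p4') + ((p2' ↔ p1') + p1) on each row and compare to φ:
  p1=0, p2=0, p3=0, p4=0: formula gives 1, φ = 1 ✓
  p1=0, p2=0, p3=0, p4=1: formula gives 1, φ = 1 ✓
  p1=0, p2=0, p3=1, p4=0: formula gives 1, φ = 1 ✓
  p1=0, p2=0, p3=1, p4=1: formula gives 1, φ = 1 ✓
  …
  p1=0, p2=1, p3=1, p4=0: formula gives 0, but φ = 1 ✗
A single disagreement suffices: at (0,1,1,0) they differ, so the formula does not compute φ.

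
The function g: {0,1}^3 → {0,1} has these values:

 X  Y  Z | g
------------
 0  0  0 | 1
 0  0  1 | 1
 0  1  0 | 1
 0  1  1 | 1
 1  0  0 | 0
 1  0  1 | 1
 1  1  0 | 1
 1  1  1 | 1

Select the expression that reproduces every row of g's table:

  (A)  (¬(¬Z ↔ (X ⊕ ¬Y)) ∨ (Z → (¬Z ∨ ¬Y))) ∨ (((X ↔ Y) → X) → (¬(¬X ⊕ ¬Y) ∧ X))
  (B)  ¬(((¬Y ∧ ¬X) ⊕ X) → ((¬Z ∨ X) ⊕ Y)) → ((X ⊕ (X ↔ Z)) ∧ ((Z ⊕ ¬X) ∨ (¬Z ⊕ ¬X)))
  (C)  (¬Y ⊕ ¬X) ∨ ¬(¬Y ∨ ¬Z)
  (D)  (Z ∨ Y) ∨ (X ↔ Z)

(A) disagrees with g on (0,1,1) (formula → 0, table → 1); rule it out.
(B) disagrees with g on (0,0,1) (formula → 0, table → 1); rule it out.
(C) disagrees with g on (0,0,0) (formula → 0, table → 1); rule it out.
(D) is the remaining candidate, and it agrees with g on all 8 inputs.

D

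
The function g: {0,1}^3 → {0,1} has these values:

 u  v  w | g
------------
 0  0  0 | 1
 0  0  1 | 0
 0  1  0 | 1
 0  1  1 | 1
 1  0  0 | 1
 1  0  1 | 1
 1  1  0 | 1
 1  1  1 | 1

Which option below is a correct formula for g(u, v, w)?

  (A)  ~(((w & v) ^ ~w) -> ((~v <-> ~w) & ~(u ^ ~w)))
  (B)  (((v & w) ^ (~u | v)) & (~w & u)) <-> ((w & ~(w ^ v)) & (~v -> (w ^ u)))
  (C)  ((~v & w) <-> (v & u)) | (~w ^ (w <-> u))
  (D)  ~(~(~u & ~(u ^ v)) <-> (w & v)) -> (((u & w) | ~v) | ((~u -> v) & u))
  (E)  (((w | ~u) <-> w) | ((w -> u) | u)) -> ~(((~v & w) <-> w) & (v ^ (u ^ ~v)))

(A) disagrees with g on (0,1,1) (formula → 0, table → 1); rule it out.
(B) disagrees with g on (0,0,1) (formula → 1, table → 0); rule it out.
(D) disagrees with g on (0,0,1) (formula → 1, table → 0); rule it out.
(E) disagrees with g on (0,0,0) (formula → 0, table → 1); rule it out.
(C) is the remaining candidate, and it agrees with g on all 8 inputs.

C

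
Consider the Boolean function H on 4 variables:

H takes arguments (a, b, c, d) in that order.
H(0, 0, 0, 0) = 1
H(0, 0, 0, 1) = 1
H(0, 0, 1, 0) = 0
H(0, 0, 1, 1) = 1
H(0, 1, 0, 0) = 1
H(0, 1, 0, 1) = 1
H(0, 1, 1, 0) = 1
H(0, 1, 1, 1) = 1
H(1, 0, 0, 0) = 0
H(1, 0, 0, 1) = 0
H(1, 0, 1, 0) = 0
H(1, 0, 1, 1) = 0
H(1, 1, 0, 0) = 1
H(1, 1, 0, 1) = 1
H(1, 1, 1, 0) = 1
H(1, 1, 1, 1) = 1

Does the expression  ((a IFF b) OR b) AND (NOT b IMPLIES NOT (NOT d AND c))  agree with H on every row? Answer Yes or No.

Evaluate ((a IFF b) OR b) AND (NOT b IMPLIES NOT (NOT d AND c)) on each row and compare to H:
  a=0, b=0, c=0, d=0: formula gives 1, H = 1 ✓
  a=0, b=0, c=0, d=1: formula gives 1, H = 1 ✓
  a=0, b=0, c=1, d=0: formula gives 0, H = 0 ✓
  a=0, b=0, c=1, d=1: formula gives 1, H = 1 ✓
  … (the remaining 12 rows also agree.)
No disagreement on any input; they are logically equivalent.

Yes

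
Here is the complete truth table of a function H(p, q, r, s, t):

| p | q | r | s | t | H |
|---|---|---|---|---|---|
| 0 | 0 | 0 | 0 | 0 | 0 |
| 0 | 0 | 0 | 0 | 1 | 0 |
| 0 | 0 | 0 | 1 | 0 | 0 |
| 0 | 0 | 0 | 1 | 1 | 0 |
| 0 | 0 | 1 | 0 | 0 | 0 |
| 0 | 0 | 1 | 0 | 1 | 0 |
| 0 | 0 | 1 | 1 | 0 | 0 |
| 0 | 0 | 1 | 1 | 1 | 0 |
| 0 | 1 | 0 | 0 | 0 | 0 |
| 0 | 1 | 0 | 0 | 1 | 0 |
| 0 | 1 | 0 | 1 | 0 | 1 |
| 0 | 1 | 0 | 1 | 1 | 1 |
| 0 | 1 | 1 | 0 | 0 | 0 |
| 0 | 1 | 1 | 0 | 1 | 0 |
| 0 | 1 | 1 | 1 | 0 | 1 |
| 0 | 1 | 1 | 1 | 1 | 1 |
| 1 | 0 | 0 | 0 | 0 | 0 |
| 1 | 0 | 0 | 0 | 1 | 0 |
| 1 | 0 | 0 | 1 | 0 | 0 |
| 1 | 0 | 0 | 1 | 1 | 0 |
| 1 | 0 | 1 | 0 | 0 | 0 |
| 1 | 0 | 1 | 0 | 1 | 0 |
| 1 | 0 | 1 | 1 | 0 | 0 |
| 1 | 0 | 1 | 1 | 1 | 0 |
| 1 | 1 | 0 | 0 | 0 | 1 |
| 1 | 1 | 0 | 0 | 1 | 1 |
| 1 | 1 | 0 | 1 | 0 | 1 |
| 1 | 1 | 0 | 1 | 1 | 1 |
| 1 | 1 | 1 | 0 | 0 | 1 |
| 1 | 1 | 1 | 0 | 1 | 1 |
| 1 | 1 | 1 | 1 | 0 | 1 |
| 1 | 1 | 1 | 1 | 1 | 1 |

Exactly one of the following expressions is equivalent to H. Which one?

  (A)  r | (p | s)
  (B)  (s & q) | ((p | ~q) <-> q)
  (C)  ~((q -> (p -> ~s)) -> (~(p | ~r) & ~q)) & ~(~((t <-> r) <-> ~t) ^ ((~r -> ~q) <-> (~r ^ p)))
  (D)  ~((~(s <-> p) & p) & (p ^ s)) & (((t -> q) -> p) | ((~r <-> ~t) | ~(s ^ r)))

(A) disagrees with H on (0,0,0,1,0) (formula → 1, table → 0); rule it out.
(C) disagrees with H on (0,1,0,0,0) (formula → 1, table → 0); rule it out.
(D) disagrees with H on (0,0,0,0,0) (formula → 1, table → 0); rule it out.
(B) is the remaining candidate, and it agrees with H on all 32 inputs.

B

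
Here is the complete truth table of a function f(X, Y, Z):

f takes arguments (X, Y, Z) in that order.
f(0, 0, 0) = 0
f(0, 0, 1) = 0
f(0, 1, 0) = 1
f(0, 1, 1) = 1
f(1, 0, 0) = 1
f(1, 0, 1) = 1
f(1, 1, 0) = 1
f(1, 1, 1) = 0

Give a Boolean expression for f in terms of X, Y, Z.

There are just 3 zero rows: (0,0,0), (0,0,1), (1,1,1). Their minterms are ¬X·¬Y·¬Z, ¬X·¬Y·Z, X·Y·Z; the OR of those covers precisely the 0-outputs, and negating it yields f.

f(X, Y, Z) = ¬((((¬X ∧ ¬Y) ∧ ¬Z) ∨ ((¬X ∧ ¬Y) ∧ Z)) ∨ ((X ∧ Y) ∧ Z))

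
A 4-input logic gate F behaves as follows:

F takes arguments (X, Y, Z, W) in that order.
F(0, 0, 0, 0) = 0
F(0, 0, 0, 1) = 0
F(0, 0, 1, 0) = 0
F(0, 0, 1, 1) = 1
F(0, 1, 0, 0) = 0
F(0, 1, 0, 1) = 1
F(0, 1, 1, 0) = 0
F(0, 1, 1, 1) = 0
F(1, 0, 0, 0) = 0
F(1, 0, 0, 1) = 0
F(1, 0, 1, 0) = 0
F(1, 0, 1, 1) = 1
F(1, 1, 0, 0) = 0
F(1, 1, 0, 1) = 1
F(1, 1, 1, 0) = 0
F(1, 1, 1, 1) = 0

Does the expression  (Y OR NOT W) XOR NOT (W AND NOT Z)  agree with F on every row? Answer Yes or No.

Yes

Evaluate (Y OR NOT W) XOR NOT (W AND NOT Z) on each row and compare to F:
  X=0, Y=0, Z=0, W=0: formula gives 0, F = 0 ✓
  X=0, Y=0, Z=0, W=1: formula gives 0, F = 0 ✓
  X=0, Y=0, Z=1, W=0: formula gives 0, F = 0 ✓
  X=0, Y=0, Z=1, W=1: formula gives 1, F = 1 ✓
  …and likewise for the remaining 12 rows.
Every row agrees, so the formula is equivalent.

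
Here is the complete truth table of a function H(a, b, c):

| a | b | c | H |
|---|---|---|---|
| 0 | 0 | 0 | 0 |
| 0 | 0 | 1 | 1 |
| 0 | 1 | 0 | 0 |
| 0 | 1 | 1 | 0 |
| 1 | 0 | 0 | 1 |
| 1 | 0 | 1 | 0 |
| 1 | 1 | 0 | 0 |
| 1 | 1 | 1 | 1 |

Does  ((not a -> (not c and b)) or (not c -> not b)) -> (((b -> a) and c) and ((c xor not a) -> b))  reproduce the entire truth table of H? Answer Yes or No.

No

Evaluate ((not a -> (not c and b)) or (not c -> not b)) -> (((b -> a) and c) and ((c xor not a) -> b)) on each row and compare to H:
  a=0, b=0, c=0: formula gives 0, H = 0 ✓
  a=0, b=0, c=1: formula gives 1, H = 1 ✓
  a=0, b=1, c=0: formula gives 0, H = 0 ✓
  a=0, b=1, c=1: formula gives 0, H = 0 ✓
  a=1, b=0, c=0: formula gives 0, but H = 1 ✗
Since they disagree at (1,0,0), the expression is not a correct formula for H.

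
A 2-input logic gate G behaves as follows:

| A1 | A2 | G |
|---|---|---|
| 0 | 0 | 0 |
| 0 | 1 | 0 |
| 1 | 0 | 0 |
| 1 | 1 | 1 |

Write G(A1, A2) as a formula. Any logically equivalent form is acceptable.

G(A1, A2) = A1 AND A2

The output is 1 only when every input is 1 — the AND of all inputs.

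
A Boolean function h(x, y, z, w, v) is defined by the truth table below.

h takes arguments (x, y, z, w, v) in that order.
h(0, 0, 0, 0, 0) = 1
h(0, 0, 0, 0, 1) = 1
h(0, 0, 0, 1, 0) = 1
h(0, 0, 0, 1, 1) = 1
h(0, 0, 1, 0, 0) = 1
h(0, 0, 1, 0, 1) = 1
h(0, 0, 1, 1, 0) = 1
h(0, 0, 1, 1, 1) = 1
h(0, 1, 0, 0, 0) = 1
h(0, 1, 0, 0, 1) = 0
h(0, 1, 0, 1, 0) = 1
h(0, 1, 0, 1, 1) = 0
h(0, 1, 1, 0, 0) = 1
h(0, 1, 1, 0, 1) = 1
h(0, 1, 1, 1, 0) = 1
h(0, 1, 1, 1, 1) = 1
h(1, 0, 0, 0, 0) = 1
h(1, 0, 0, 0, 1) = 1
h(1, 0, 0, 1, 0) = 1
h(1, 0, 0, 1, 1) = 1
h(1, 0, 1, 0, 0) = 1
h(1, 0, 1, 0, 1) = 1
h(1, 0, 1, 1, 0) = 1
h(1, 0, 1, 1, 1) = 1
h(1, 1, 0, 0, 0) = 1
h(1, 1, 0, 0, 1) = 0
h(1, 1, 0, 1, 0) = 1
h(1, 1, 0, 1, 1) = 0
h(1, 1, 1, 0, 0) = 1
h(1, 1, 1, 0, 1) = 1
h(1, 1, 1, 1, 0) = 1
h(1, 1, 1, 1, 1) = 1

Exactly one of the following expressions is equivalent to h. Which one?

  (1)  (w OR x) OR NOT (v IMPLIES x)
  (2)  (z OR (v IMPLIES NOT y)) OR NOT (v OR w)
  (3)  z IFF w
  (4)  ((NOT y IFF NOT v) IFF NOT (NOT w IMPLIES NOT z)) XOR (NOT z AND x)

(1) fails at (0,0,0,0,0): the formula yields 0, h is 1.
(3) fails at (0,0,0,1,0): the formula yields 0, h is 1.
(4) fails at (0,0,0,0,0): the formula yields 0, h is 1.
(2) is the remaining candidate, and it agrees with h on all 32 inputs.

2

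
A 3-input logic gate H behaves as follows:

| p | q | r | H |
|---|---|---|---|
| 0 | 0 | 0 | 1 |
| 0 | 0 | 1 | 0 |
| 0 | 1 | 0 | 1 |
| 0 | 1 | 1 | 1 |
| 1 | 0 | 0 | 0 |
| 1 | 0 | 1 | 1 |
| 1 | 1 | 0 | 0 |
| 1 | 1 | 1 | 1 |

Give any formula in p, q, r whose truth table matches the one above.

H(p, q, r) = ¬((((¬p ∧ ¬q) ∧ r) ∨ ((p ∧ ¬q) ∧ ¬r)) ∨ ((p ∧ q) ∧ ¬r))

The 0-rows are (0,0,1), (1,0,0), (1,1,0). Take each as a conjunction (¬p·¬q·r, p·¬q·¬r, p·q·¬r), form their disjunction, and complement — that gives a formula that is 1 everywhere H is.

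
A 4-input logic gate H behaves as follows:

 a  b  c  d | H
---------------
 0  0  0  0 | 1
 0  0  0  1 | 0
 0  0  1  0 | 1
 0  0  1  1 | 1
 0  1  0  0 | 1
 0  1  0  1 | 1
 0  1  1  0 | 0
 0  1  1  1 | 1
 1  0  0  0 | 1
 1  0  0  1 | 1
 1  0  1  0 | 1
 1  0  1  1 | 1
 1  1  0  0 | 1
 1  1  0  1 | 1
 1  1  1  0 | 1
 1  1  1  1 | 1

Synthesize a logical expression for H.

H(a, b, c, d) = not ((((not a and not b) and not c) and d) or (((not a and b) and c) and not d))

There are just 2 zero rows: (0,0,0,1), (0,1,1,0). Their minterms are ¬a·¬b·¬c·d, ¬a·b·c·¬d; the OR of those covers precisely the 0-outputs, and negating it yields H.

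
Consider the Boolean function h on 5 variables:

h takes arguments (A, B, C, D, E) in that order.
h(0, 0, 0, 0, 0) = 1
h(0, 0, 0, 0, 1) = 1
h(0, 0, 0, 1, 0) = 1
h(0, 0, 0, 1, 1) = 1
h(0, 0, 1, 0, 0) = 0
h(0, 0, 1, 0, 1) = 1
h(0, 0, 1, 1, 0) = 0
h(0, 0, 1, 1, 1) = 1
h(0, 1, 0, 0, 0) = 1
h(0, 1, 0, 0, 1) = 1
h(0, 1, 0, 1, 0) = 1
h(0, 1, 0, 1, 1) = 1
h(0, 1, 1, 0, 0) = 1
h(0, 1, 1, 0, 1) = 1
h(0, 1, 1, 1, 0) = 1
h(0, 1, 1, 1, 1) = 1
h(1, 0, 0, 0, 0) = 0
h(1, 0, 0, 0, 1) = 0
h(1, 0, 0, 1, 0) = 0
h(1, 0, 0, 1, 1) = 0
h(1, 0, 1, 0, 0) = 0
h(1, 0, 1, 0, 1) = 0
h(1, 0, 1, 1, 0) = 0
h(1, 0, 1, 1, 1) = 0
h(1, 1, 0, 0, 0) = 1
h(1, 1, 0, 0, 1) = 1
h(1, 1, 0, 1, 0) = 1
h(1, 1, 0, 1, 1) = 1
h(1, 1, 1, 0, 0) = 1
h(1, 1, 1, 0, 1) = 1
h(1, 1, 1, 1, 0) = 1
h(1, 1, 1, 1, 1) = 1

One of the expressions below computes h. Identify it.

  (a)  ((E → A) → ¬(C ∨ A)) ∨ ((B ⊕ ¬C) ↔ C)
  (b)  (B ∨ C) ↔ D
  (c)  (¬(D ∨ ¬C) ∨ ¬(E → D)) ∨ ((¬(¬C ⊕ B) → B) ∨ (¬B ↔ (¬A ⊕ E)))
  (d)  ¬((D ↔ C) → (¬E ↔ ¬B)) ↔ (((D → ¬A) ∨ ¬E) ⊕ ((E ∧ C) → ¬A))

(b): at (0,0,0,1,0) it gives 0, but h = 1 — eliminated.
(c): at (0,0,1,0,0) it gives 1, but h = 0 — eliminated.
(d): at (0,0,0,0,1) it gives 0, but h = 1 — eliminated.
That leaves (a). Evaluating it on every row reproduces the table of h exactly.

a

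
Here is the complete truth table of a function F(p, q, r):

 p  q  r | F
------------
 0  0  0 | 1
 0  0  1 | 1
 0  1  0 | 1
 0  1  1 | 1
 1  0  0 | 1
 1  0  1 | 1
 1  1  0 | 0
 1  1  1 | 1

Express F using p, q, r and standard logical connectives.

F(p, q, r) = ¬((p ∧ q) ∧ ¬r)

Only row (1,1,0) gives 0. So F is 1 everywhere except there — the complement of the minterm p·q·¬r.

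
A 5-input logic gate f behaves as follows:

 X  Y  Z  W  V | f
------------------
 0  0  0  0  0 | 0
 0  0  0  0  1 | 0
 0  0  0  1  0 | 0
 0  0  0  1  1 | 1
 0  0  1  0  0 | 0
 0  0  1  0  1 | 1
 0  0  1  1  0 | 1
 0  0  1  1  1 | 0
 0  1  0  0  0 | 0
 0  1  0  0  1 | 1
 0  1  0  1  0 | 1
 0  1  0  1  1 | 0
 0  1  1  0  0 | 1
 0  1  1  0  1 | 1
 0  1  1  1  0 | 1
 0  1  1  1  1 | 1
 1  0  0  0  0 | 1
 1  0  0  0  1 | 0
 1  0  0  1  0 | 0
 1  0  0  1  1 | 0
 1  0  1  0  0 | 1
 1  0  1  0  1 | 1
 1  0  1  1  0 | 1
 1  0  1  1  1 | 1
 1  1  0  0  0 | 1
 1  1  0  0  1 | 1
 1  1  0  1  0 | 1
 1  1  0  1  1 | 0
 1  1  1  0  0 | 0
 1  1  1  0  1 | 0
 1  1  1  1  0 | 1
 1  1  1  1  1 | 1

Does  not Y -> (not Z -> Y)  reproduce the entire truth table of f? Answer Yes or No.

Check the formula against f row by row:
  X=0, Y=0, Z=0, W=0, V=0: formula gives 0, f = 0 ✓
  X=0, Y=0, Z=0, W=0, V=1: formula gives 0, f = 0 ✓
  X=0, Y=0, Z=0, W=1, V=0: formula gives 0, f = 0 ✓
  X=0, Y=0, Z=0, W=1, V=1: formula gives 0, but f = 1 ✗
A single disagreement suffices: at (0,0,0,1,1) they differ, so the formula does not compute f.

No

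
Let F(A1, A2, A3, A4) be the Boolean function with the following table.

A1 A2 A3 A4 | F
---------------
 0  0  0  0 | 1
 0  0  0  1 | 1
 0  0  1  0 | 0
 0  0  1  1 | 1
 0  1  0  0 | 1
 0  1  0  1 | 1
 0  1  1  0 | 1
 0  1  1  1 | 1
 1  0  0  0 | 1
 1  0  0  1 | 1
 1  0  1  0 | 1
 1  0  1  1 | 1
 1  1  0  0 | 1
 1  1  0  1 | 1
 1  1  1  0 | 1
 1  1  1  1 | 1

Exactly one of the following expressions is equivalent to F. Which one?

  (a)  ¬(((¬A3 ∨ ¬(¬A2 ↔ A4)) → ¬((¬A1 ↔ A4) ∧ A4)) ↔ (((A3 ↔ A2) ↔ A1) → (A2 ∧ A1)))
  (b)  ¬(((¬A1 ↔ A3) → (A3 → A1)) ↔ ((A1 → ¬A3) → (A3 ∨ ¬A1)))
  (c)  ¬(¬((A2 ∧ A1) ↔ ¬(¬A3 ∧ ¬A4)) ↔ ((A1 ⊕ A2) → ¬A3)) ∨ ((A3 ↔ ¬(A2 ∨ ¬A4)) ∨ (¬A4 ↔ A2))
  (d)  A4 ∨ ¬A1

c

(a) disagrees with F on (0,0,0,0) (formula → 0, table → 1); rule it out.
(b) disagrees with F on (0,0,0,0) (formula → 0, table → 1); rule it out.
(d) disagrees with F on (0,0,1,0) (formula → 1, table → 0); rule it out.
Only (c) survives; checking it on all 16 rows confirms it matches F.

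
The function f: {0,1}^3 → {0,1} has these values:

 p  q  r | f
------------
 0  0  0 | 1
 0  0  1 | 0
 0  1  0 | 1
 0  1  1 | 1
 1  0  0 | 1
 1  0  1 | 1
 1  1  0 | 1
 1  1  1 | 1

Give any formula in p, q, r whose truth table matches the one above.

f is 0 on exactly one input, (0,0,1), whose minterm is ¬p·¬q·r. So f is the negation of that single conjunction.

f(p, q, r) = NOT ((NOT p AND NOT q) AND r)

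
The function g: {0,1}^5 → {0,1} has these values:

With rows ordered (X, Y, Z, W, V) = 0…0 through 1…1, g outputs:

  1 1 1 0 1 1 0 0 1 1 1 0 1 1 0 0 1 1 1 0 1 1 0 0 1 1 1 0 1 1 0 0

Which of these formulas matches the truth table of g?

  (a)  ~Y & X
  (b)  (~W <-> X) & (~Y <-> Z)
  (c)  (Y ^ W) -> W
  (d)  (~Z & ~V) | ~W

(a): at (0,0,0,0,0) it gives 0, but g = 1 — eliminated.
(b): at (0,0,0,0,0) it gives 0, but g = 1 — eliminated.
(c): at (0,0,0,1,1) it gives 1, but g = 0 — eliminated.
Only (d) survives; checking it on all 32 rows confirms it matches g.

d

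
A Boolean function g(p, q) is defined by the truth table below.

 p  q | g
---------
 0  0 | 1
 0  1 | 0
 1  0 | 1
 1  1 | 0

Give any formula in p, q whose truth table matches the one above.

g(p, q) = ¬q

The output is the negation of q.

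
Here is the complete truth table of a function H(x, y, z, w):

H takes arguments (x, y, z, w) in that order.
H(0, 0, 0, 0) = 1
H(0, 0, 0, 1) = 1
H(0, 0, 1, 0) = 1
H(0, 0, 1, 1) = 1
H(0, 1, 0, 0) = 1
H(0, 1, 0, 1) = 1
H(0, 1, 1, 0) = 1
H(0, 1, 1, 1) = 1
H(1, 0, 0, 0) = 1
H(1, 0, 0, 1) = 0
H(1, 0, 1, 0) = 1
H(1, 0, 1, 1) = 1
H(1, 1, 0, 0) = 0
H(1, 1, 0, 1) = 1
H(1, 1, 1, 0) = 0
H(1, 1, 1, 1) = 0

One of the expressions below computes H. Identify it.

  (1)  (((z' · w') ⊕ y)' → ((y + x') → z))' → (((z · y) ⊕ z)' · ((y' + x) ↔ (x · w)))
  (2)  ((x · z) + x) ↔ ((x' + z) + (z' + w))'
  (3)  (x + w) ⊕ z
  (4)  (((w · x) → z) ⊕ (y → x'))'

4

(1) disagrees with H on (0,0,0,1) (formula → 0, table → 1); rule it out.
(2) disagrees with H on (1,0,0,0) (formula → 0, table → 1); rule it out.
(3) disagrees with H on (0,0,0,0) (formula → 0, table → 1); rule it out.
That leaves (4). Evaluating it on every row reproduces the table of H exactly.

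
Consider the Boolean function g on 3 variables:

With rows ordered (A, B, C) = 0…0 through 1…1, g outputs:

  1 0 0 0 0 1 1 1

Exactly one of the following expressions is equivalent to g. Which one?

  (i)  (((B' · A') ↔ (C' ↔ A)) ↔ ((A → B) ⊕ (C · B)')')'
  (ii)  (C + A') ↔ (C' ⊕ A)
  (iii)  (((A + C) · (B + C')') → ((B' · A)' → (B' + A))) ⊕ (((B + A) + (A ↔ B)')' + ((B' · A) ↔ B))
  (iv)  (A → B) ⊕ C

i

(ii) disagrees with g on (0,1,0) (formula → 1, table → 0); rule it out.
(iii) disagrees with g on (0,0,0) (formula → 0, table → 1); rule it out.
(iv) disagrees with g on (0,1,0) (formula → 1, table → 0); rule it out.
That leaves (i). Evaluating it on every row reproduces the table of g exactly.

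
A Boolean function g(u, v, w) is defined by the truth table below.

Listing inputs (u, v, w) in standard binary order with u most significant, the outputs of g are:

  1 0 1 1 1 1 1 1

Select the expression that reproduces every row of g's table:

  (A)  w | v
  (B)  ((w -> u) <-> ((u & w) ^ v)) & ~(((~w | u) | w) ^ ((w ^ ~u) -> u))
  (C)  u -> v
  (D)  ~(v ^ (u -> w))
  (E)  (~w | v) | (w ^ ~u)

(A): at (0,0,0) it gives 0, but g = 1 — eliminated.
(B): at (0,0,0) it gives 0, but g = 1 — eliminated.
(C): at (0,0,1) it gives 1, but g = 0 — eliminated.
(D): at (0,0,0) it gives 0, but g = 1 — eliminated.
(E) is the remaining candidate, and it agrees with g on all 8 inputs.

E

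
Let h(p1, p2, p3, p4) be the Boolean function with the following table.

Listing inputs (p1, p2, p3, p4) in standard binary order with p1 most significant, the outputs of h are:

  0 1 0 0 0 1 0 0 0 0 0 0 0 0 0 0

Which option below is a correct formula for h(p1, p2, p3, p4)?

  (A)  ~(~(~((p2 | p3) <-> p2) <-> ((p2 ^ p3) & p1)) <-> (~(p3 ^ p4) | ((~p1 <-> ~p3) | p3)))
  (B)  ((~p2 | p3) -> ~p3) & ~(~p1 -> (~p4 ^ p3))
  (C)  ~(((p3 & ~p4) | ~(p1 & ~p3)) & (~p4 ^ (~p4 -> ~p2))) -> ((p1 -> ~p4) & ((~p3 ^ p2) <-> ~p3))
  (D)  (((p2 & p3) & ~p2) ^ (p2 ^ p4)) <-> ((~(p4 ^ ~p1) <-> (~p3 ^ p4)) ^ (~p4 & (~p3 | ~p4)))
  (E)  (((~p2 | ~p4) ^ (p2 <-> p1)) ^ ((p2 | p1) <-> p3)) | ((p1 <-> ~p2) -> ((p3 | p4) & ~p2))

(A) disagrees with h on (0,0,0,0) (formula → 1, table → 0); rule it out.
(C) disagrees with h on (0,0,0,0) (formula → 1, table → 0); rule it out.
(D) disagrees with h on (0,0,0,1) (formula → 0, table → 1); rule it out.
(E) disagrees with h on (0,0,0,0) (formula → 1, table → 0); rule it out.
Only (B) survives; checking it on all 16 rows confirms it matches h.

B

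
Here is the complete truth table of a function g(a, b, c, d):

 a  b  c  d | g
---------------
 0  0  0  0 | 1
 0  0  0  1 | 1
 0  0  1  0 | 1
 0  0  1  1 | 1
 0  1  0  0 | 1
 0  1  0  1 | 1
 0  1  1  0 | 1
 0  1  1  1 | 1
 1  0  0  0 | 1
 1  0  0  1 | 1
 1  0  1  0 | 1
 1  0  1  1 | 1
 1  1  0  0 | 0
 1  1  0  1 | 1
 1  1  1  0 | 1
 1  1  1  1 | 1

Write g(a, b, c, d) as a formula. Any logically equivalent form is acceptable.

Only row (1,1,0,0) gives 0. So g is 1 everywhere except there — the complement of the minterm a·b·¬c·¬d.

g(a, b, c, d) = NOT (((a AND b) AND NOT c) AND NOT d)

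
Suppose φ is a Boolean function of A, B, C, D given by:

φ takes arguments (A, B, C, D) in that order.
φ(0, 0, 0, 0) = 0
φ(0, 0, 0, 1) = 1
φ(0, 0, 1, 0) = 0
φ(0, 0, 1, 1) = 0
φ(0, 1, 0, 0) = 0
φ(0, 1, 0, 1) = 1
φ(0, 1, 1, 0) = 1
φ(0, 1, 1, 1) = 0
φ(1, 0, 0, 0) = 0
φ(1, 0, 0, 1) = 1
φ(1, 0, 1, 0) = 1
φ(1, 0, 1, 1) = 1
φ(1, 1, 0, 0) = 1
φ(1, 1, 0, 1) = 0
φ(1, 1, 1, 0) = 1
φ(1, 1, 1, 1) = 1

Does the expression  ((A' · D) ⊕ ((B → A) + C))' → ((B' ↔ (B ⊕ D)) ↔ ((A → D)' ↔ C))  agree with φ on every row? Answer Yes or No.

Test each input against both φ and the formula:
  A=0, B=0, C=0, D=0: formula gives 1, but φ = 0 ✗
Since they disagree at (0,0,0,0), the expression is not a correct formula for φ.

No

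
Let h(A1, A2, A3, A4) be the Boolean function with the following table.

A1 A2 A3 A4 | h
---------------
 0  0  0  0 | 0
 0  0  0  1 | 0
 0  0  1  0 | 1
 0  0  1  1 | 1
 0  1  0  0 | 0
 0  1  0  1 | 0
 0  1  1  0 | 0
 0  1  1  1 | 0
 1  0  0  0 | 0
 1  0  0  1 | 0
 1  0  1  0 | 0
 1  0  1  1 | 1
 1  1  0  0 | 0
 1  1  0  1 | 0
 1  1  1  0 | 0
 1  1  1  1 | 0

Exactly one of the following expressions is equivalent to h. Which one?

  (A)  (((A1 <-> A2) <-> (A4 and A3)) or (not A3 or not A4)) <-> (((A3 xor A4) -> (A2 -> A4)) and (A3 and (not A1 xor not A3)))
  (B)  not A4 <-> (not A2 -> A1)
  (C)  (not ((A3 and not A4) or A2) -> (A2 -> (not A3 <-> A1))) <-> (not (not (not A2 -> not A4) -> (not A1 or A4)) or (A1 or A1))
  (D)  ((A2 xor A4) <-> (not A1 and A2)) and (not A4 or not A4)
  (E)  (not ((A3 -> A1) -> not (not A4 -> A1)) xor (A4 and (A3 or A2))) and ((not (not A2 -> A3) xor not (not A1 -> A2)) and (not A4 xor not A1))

A

(B): at (0,0,0,1) it gives 1, but h = 0 — eliminated.
(C): at (0,0,1,0) it gives 0, but h = 1 — eliminated.
(D): at (0,0,0,0) it gives 1, but h = 0 — eliminated.
(E): at (0,0,1,0) it gives 0, but h = 1 — eliminated.
That leaves (A). Evaluating it on every row reproduces the table of h exactly.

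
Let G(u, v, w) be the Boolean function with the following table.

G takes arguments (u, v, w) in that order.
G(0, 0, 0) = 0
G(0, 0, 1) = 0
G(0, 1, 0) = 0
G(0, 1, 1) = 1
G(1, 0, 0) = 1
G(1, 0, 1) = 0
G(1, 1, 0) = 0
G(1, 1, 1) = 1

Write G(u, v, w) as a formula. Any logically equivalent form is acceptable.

Collect the rows where G=1 — (0,1,1), (1,0,0), (1,1,1) — and write one minterm per row: ¬u·v·w, u·¬v·¬w, u·v·w. Their union (logical OR) reproduces the table exactly.

G(u, v, w) = (((u' · v) · w) + ((u · v') · w')) + ((u · v) · w)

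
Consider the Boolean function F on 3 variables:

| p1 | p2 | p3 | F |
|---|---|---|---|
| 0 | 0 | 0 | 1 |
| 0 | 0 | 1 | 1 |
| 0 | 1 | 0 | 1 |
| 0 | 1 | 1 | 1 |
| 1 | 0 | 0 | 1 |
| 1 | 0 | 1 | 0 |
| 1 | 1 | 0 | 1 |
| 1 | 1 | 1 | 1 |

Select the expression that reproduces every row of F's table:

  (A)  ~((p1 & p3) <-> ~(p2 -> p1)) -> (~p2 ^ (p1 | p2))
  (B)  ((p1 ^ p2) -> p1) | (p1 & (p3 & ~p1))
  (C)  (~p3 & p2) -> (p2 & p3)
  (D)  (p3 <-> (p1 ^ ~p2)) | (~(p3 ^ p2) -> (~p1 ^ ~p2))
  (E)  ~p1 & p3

A

(B) fails at (0,1,0): the formula yields 0, F is 1.
(C) fails at (0,1,0): the formula yields 0, F is 1.
(D) fails at (0,0,0): the formula yields 0, F is 1.
(E) fails at (0,0,0): the formula yields 0, F is 1.
Only (A) survives; checking it on all 8 rows confirms it matches F.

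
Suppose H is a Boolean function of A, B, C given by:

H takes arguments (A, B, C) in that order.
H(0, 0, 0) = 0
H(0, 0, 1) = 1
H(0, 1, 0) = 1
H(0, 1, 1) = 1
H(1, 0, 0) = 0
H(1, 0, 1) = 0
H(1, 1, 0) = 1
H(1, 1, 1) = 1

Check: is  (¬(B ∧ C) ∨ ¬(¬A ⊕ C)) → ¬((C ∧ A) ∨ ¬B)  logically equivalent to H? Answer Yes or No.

Evaluate (¬(B ∧ C) ∨ ¬(¬A ⊕ C)) → ¬((C ∧ A) ∨ ¬B) on each row and compare to H:
  A=0, B=0, C=0: formula gives 0, H = 0 ✓
  A=0, B=0, C=1: formula gives 0, but H = 1 ✗
Since they disagree at (0,0,1), the expression is not a correct formula for H.

No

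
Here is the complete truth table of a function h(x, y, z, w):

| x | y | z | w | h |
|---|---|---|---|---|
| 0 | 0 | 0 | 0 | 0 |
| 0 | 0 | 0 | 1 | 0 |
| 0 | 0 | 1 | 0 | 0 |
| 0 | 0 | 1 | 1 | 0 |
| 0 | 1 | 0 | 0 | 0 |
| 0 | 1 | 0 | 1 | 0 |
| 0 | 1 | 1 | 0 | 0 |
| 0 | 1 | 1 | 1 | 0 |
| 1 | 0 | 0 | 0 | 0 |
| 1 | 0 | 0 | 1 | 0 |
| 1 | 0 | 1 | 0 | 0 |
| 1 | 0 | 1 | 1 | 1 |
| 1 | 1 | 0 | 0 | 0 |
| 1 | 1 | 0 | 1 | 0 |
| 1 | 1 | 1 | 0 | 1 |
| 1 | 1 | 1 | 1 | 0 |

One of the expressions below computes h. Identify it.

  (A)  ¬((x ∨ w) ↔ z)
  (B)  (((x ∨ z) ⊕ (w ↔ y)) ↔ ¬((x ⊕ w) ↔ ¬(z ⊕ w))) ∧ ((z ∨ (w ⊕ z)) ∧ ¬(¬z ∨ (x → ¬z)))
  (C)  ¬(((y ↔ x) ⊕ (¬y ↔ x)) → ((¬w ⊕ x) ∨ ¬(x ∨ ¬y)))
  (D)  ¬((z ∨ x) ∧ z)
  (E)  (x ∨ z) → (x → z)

B

(A) fails at (0,0,0,1): the formula yields 1, h is 0.
(C) fails at (0,0,0,1): the formula yields 1, h is 0.
(D) fails at (0,0,0,0): the formula yields 1, h is 0.
(E) fails at (0,0,0,0): the formula yields 1, h is 0.
Only (B) survives; checking it on all 16 rows confirms it matches h.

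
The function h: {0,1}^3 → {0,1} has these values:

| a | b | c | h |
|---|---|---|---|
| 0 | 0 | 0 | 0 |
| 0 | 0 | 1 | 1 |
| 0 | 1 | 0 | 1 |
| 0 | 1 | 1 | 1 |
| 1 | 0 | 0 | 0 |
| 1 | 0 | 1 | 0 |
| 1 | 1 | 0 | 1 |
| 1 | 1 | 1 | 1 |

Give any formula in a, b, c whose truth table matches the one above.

h(a, b, c) = ((((a' · b') · c') + ((a · b') · c')) + ((a · b') · c))'

h is 0 on only 3 rows — (0,0,0), (1,0,0), (1,0,1). Writing each as a minterm (¬a·¬b·¬c, a·¬b·¬c, a·¬b·c) and OR-ing them characterizes exactly where h=0, so h is the negation of that disjunction.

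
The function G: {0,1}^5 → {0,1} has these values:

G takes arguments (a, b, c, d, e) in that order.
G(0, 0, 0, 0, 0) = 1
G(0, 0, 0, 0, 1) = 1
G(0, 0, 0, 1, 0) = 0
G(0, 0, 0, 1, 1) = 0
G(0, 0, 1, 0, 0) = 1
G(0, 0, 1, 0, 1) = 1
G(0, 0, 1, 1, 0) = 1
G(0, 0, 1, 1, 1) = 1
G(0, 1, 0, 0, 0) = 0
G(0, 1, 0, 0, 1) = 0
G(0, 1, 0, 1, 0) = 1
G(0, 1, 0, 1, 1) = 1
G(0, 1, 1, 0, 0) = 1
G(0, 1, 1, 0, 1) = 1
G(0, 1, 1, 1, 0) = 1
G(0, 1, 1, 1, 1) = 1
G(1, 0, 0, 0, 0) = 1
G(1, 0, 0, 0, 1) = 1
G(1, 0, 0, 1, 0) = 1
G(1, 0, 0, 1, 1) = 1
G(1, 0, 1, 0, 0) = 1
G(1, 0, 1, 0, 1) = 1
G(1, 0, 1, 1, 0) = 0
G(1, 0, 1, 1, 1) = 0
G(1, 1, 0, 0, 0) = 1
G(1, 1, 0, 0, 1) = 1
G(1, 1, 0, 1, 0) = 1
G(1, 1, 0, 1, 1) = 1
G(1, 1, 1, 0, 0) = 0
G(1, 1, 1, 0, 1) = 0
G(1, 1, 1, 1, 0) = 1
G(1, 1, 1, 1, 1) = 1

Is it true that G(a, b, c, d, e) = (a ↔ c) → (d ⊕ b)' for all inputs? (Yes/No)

Check the formula against G row by row:
  a=0, b=0, c=0, d=0, e=0: formula gives 1, G = 1 ✓
  a=0, b=0, c=0, d=0, e=1: formula gives 1, G = 1 ✓
  a=0, b=0, c=0, d=1, e=0: formula gives 0, G = 0 ✓
  a=0, b=0, c=0, d=1, e=1: formula gives 0, G = 0 ✓
  …and likewise for the remaining 28 rows.
Every row agrees, so the formula is equivalent.

Yes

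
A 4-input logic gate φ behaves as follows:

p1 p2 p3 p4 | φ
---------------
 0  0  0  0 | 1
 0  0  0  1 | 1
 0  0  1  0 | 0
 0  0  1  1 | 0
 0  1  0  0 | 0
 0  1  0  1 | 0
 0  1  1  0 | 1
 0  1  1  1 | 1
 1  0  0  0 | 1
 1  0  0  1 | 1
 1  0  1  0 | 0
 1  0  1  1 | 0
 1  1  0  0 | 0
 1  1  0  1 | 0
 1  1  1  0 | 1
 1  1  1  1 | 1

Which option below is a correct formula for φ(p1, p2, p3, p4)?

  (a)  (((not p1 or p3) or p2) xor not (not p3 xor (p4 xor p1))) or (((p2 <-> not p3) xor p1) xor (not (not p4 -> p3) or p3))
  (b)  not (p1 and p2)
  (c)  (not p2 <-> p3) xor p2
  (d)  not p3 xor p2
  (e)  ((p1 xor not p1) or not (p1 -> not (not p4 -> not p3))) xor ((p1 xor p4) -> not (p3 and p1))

d

(a) disagrees with φ on (0,0,0,1) (formula → 0, table → 1); rule it out.
(b) disagrees with φ on (0,0,1,0) (formula → 1, table → 0); rule it out.
(c) disagrees with φ on (0,0,0,0) (formula → 0, table → 1); rule it out.
(e) disagrees with φ on (0,0,0,0) (formula → 0, table → 1); rule it out.
Only (d) survives; checking it on all 16 rows confirms it matches φ.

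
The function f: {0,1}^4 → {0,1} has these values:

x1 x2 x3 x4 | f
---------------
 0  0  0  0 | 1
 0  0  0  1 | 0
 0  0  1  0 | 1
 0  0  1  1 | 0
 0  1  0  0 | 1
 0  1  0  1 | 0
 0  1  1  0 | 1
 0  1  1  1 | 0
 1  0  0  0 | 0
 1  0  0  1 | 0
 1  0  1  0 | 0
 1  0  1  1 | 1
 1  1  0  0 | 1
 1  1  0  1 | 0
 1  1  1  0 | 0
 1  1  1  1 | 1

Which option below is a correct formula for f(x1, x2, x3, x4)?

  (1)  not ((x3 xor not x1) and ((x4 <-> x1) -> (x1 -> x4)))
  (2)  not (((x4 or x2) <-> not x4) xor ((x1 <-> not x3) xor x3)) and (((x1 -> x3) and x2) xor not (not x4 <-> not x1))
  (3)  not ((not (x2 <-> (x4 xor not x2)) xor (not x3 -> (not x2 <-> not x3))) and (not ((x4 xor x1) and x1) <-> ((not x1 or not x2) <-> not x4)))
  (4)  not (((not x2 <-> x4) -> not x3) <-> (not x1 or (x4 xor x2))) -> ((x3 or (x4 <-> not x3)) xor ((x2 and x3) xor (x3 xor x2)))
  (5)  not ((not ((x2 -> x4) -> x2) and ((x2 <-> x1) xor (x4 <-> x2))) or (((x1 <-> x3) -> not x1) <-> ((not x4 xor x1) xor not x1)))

(1) fails at (0,0,0,0): the formula yields 0, f is 1.
(2) fails at (0,0,0,0): the formula yields 0, f is 1.
(3) fails at (0,0,0,1): the formula yields 1, f is 0.
(4) fails at (0,0,0,1): the formula yields 1, f is 0.
Only (5) survives; checking it on all 16 rows confirms it matches f.

5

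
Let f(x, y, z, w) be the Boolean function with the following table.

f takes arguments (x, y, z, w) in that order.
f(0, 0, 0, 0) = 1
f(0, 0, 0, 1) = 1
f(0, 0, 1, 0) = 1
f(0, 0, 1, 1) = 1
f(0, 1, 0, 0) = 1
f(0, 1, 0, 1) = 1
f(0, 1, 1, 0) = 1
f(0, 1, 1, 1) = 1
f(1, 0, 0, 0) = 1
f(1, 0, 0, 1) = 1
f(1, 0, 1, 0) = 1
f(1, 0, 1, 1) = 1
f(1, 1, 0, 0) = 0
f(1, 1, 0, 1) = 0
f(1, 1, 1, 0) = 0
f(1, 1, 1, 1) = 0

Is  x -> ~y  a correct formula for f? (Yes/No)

Test each input against both f and the formula:
  x=0, y=0, z=0, w=0: formula gives 1, f = 1 ✓
  x=0, y=0, z=0, w=1: formula gives 1, f = 1 ✓
  x=0, y=0, z=1, w=0: formula gives 1, f = 1 ✓
  x=0, y=0, z=1, w=1: formula gives 1, f = 1 ✓
  … (the remaining 12 rows also agree.)
All 16 rows match — the expression computes f exactly.

Yes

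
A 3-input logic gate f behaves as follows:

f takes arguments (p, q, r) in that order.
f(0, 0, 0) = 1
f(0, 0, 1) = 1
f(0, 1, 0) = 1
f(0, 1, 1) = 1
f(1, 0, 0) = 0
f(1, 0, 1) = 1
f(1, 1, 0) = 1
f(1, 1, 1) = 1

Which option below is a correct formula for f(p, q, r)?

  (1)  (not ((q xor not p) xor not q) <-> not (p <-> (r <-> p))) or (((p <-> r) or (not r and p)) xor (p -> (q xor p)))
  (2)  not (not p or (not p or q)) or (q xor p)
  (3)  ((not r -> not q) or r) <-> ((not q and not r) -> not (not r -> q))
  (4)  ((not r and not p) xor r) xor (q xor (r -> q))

1

(2): at (0,0,0) it gives 0, but f = 1 — eliminated.
(3): at (0,1,0) it gives 0, but f = 1 — eliminated.
(4): at (0,0,0) it gives 0, but f = 1 — eliminated.
That leaves (1). Evaluating it on every row reproduces the table of f exactly.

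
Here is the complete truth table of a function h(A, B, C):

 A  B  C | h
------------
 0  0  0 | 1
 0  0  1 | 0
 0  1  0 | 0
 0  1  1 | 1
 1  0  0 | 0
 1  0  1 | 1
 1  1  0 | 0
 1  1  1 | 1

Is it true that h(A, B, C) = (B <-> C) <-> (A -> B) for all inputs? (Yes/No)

Evaluate (B <-> C) <-> (A -> B) on each row and compare to h:
  A=0, B=0, C=0: formula gives 1, h = 1 ✓
  A=0, B=0, C=1: formula gives 0, h = 0 ✓
  A=0, B=1, C=0: formula gives 0, h = 0 ✓
  A=0, B=1, C=1: formula gives 1, h = 1 ✓
  A=1, B=0, C=0: formula gives 0, h = 0 ✓
  … (the remaining 3 rows also agree.)
No disagreement on any input; they are logically equivalent.

Yes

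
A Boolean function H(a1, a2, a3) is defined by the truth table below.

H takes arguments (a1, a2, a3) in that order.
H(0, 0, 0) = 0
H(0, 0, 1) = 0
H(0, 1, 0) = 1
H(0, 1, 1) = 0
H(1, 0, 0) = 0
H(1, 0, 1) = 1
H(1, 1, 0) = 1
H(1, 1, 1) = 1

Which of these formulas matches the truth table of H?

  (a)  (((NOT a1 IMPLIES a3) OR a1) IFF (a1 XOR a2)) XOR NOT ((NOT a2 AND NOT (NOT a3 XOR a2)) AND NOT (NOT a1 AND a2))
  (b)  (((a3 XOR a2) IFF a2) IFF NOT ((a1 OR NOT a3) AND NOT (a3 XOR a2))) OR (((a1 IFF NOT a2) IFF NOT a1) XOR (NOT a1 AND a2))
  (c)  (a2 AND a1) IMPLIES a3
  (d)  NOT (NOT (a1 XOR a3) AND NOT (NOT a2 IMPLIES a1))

(b) fails at (1,0,1): the formula yields 0, H is 1.
(c) fails at (0,0,0): the formula yields 1, H is 0.
(d) fails at (0,0,1): the formula yields 1, H is 0.
(a) is the remaining candidate, and it agrees with H on all 8 inputs.

a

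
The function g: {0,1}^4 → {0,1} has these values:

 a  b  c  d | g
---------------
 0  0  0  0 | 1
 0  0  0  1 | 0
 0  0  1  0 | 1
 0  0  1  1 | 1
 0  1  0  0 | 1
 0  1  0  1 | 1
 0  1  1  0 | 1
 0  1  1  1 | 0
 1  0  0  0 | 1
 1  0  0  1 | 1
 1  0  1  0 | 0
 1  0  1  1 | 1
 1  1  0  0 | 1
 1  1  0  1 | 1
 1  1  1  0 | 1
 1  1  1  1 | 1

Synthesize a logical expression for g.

g(a, b, c, d) = ¬(((((¬a ∧ ¬b) ∧ ¬c) ∧ d) ∨ (((¬a ∧ b) ∧ c) ∧ d)) ∨ (((a ∧ ¬b) ∧ c) ∧ ¬d))

There are just 3 zero rows: (0,0,0,1), (0,1,1,1), (1,0,1,0). Their minterms are ¬a·¬b·¬c·d, ¬a·b·c·d, a·¬b·c·¬d; the OR of those covers precisely the 0-outputs, and negating it yields g.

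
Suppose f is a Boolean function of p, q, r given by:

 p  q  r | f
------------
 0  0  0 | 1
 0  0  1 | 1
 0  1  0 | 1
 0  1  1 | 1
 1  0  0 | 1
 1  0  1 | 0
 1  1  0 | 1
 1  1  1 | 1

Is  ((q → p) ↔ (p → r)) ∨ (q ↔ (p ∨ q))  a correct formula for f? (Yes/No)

Check the formula against f row by row:
  p=0, q=0, r=0: formula gives 1, f = 1 ✓
  p=0, q=0, r=1: formula gives 1, f = 1 ✓
  p=0, q=1, r=0: formula gives 1, f = 1 ✓
  p=0, q=1, r=1: formula gives 1, f = 1 ✓
  p=1, q=0, r=0: formula gives 0, but f = 1 ✗
Since they disagree at (1,0,0), the expression is not a correct formula for f.

No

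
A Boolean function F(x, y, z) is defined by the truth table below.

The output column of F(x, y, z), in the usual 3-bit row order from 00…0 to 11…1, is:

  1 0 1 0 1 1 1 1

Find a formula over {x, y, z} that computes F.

The 0-rows are (0,0,1), (0,1,1). Take each as a conjunction (¬x·¬y·z, ¬x·y·z), form their disjunction, and complement — that gives a formula that is 1 everywhere F is.

F(x, y, z) = ¬(((¬x ∧ ¬y) ∧ z) ∨ ((¬x ∧ y) ∧ z))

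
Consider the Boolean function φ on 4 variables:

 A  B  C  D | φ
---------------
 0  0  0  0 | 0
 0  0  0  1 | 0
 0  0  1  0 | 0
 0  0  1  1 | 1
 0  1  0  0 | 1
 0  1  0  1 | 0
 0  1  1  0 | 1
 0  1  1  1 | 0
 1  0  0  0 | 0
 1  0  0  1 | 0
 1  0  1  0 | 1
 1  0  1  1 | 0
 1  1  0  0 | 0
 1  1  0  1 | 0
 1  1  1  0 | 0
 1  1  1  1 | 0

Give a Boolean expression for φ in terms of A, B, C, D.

φ(A, B, C, D) = (((((not A and not B) and C) and D) or (((not A and B) and not C) and not D)) or (((not A and B) and C) and not D)) or (((A and not B) and C) and not D)

The 1-rows are (0,0,1,1), (0,1,0,0), (0,1,1,0), (1,0,1,0). Each contributes one minterm — ¬A·¬B·C·D; ¬A·B·¬C·¬D; ¬A·B·C·¬D; A·¬B·C·¬D — and their disjunction is a sum-of-products form of φ.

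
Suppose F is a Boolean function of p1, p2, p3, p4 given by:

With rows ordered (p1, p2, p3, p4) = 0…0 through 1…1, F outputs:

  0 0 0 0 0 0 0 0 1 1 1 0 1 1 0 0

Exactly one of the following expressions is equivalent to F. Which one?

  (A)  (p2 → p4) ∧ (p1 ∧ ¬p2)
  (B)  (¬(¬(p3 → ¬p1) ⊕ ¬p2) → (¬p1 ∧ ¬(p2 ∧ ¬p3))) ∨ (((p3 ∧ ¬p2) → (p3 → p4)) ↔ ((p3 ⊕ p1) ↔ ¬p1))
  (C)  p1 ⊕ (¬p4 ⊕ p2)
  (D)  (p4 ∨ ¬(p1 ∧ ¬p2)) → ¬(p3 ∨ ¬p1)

D

(A): at (1,0,1,1) it gives 1, but F = 0 — eliminated.
(B): at (0,0,0,0) it gives 1, but F = 0 — eliminated.
(C): at (0,0,0,0) it gives 1, but F = 0 — eliminated.
That leaves (D). Evaluating it on every row reproduces the table of F exactly.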